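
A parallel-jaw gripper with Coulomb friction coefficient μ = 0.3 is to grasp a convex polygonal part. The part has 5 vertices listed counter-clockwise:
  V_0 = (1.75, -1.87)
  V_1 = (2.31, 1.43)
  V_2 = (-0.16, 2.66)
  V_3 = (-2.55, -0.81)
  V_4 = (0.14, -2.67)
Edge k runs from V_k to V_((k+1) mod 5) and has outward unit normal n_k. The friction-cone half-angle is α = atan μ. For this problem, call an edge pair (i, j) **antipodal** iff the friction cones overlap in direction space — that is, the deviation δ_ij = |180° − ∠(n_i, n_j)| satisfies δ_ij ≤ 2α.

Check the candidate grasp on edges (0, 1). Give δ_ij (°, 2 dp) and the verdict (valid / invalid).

α = atan 0.3 = 16.70°;  2α = 33.40°
edge 0: e_0 = (+0.56, +3.30);  n_0 = (+0.9859, -0.1673)
edge 1: e_1 = (-2.47, +1.23);  n_1 = (+0.4458, +0.8952)
∠(n_0, n_1) = 73.16°
δ = |180° − 73.16°| = 106.84°
106.84° > 2α = 33.40°  →  invalid

δ = 106.84°, invalid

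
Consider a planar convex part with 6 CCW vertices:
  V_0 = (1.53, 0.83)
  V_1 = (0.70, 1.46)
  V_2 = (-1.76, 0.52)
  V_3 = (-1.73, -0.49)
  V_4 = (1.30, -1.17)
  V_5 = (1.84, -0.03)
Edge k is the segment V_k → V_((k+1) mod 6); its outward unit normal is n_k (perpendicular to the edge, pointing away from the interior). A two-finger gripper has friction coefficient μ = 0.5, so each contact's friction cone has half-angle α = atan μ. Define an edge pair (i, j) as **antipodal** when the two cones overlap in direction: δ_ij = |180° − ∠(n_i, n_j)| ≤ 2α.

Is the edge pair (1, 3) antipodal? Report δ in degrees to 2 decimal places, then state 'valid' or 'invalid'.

α = atan 0.5 = 26.57°;  2α = 53.13°
edge 1: e_1 = (-2.46, -0.94);  n_1 = (-0.3569, +0.9341)
edge 3: e_3 = (+3.03, -0.68);  n_3 = (-0.2190, -0.9757)
∠(n_1, n_3) = 146.44°
δ = |180° − 146.44°| = 33.56°
33.56° ≤ 2α = 53.13°  →  valid

δ = 33.56°, valid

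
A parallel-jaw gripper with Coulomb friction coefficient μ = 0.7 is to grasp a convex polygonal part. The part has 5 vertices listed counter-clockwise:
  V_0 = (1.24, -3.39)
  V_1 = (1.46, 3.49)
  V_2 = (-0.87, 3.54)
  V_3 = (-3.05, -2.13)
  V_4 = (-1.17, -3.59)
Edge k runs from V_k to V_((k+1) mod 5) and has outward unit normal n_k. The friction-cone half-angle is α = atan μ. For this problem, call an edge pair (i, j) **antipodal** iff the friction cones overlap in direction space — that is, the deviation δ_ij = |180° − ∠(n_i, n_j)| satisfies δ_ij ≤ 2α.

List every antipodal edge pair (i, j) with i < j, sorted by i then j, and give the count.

α = atan 0.7 = 34.99°;  2α = 69.98°
n_0 = (+0.9995, -0.0320)
n_1 = (+0.0215, +0.9998)
n_2 = (-0.9334, +0.3589)
n_3 = (-0.6134, -0.7898)
n_4 = (+0.0827, -0.9966)
  (0,1): δ = 89.40°  ·
  (0,2): δ = 19.20°  ✓
  (0,3): δ = 54.00°  ✓
  (0,4): δ = 96.58°  ·
  (1,2): δ = 109.80°  ·
  (1,3): δ = 36.60°  ✓
  (1,4): δ = 5.97°  ✓
  (2,3): δ = 106.80°  ·
  (2,4): δ = 64.23°  ✓
  (3,4): δ = 137.42°  ·
antipodal pairs: 5

count = 5; pairs: (0,2), (0,3), (1,3), (1,4), (2,4)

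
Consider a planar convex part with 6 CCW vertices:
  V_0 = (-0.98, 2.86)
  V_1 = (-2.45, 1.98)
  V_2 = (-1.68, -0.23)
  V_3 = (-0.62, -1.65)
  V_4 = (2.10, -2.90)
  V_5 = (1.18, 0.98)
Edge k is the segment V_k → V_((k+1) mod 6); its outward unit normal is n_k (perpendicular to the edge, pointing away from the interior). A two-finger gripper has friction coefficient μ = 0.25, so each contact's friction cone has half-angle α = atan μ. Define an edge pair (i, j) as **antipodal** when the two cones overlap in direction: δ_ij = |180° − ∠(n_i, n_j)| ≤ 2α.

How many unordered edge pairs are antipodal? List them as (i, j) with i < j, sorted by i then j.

count = 4; pairs: (1,4), (2,4), (2,5), (3,5)

α = atan 0.25 = 14.04°;  2α = 28.07°
n_0 = (-0.5136, +0.8580)
n_1 = (-0.9443, -0.3290)
n_2 = (-0.8014, -0.5982)
n_3 = (-0.4176, -0.9086)
n_4 = (+0.9730, +0.2307)
n_5 = (+0.6565, +0.7543)
  (0,1): δ = 101.70°  ·
  (0,2): δ = 84.17°  ·
  (0,3): δ = 55.59°  ·
  (0,4): δ = 72.43°  ·
  (0,5): δ = 108.06°  ·
  (1,2): δ = 162.47°  ·
  (1,3): δ = 133.89°  ·
  (1,4): δ = 5.87°  ✓
  (1,5): δ = 29.76°  ·
  (2,3): δ = 151.42°  ·
  (2,4): δ = 23.40°  ✓
  (2,5): δ = 12.22°  ✓
  (3,4): δ = 51.98°  ·
  (3,5): δ = 16.35°  ✓
  (4,5): δ = 144.37°  ·
antipodal pairs: 4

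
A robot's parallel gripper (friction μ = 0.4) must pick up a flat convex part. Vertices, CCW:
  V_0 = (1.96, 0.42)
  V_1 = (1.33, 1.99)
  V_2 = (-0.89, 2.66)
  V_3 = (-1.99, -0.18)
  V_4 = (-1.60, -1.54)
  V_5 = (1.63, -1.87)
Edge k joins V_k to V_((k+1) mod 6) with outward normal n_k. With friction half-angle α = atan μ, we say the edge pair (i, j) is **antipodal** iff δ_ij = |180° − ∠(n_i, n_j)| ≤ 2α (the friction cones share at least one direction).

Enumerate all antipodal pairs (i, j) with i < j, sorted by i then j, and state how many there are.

count = 5; pairs: (0,2), (0,3), (1,4), (2,5), (3,5)

α = atan 0.4 = 21.80°;  2α = 43.60°
n_0 = (+0.9281, +0.3724)
n_1 = (+0.2889, +0.9574)
n_2 = (-0.9325, +0.3612)
n_3 = (-0.9613, -0.2757)
n_4 = (-0.1016, -0.9948)
n_5 = (+0.9898, -0.1426)
  (0,1): δ = 128.66°  ·
  (0,2): δ = 43.04°  ✓
  (0,3): δ = 5.86°  ✓
  (0,4): δ = 62.30°  ·
  (0,5): δ = 149.94°  ·
  (1,2): δ = 94.38°  ·
  (1,3): δ = 57.21°  ·
  (1,4): δ = 10.96°  ✓
  (1,5): δ = 98.59°  ·
  (2,3): δ = 142.83°  ·
  (2,4): δ = 74.66°  ·
  (2,5): δ = 12.97°  ✓
  (3,4): δ = 111.83°  ·
  (3,5): δ = 24.20°  ✓
  (4,5): δ = 92.37°  ·
antipodal pairs: 5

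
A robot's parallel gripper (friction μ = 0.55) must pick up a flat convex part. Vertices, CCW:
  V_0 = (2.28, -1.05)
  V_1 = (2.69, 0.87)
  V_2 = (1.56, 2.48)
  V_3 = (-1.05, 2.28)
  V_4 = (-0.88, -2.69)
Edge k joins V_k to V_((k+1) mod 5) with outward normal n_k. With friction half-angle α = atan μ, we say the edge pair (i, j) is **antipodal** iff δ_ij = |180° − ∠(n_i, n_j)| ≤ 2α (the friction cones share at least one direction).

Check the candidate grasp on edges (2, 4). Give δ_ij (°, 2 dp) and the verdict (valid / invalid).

δ = 23.05°, valid

α = atan 0.55 = 28.81°;  2α = 57.62°
edge 2: e_2 = (-2.61, -0.20);  n_2 = (-0.0764, +0.9971)
edge 4: e_4 = (+3.16, +1.64);  n_4 = (+0.4606, -0.8876)
∠(n_2, n_4) = 156.95°
δ = |180° − 156.95°| = 23.05°
23.05° ≤ 2α = 57.62°  →  valid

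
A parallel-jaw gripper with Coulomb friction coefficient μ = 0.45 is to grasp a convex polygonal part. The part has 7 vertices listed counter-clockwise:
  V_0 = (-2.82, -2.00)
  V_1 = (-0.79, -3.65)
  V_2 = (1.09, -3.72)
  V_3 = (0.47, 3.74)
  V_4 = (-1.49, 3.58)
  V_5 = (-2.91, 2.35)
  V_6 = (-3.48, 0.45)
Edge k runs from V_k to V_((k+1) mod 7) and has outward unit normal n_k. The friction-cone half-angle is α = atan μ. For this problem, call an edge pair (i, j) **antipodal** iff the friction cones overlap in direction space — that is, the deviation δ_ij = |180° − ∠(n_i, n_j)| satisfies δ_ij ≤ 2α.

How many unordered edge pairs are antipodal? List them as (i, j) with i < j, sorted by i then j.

count = 6; pairs: (0,2), (0,3), (1,3), (1,4), (2,5), (2,6)

α = atan 0.45 = 24.23°;  2α = 48.46°
n_0 = (-0.6307, -0.7760)
n_1 = (-0.0372, -0.9993)
n_2 = (+0.9966, +0.0828)
n_3 = (-0.0814, +0.9967)
n_4 = (-0.6547, +0.7559)
n_5 = (-0.9578, +0.2873)
n_6 = (-0.9656, -0.2601)
  (0,1): δ = 143.03°  ·
  (0,2): δ = 46.14°  ✓
  (0,3): δ = 43.77°  ✓
  (0,4): δ = 80.00°  ·
  (0,5): δ = 112.41°  ·
  (0,6): δ = 144.18°  ·
  (1,2): δ = 83.12°  ·
  (1,3): δ = 6.80°  ✓
  (1,4): δ = 43.03°  ✓
  (1,5): δ = 75.43°  ·
  (1,6): δ = 107.21°  ·
  (2,3): δ = 90.08°  ·
  (2,4): δ = 53.85°  ·
  (2,5): δ = 21.45°  ✓
  (2,6): δ = 10.33°  ✓
  (3,4): δ = 143.77°  ·
  (3,5): δ = 111.37°  ·
  (3,6): δ = 79.59°  ·
  (4,5): δ = 147.60°  ·
  (4,6): δ = 115.82°  ·
  (5,6): δ = 148.22°  ·
antipodal pairs: 6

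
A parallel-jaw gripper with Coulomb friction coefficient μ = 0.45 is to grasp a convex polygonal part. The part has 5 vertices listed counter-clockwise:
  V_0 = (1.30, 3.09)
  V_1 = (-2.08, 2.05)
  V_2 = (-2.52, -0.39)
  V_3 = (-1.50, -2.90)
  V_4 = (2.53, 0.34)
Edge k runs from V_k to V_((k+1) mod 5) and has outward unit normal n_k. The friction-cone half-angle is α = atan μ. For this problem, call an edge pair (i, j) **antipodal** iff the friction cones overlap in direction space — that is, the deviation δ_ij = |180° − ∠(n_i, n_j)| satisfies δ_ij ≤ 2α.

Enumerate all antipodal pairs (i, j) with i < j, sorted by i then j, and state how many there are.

α = atan 0.45 = 24.23°;  2α = 48.46°
n_0 = (-0.2941, +0.9558)
n_1 = (-0.9841, +0.1775)
n_2 = (-0.9264, -0.3765)
n_3 = (+0.6266, -0.7794)
n_4 = (+0.9129, +0.4083)
  (0,1): δ = 117.32°  ·
  (0,2): δ = 84.99°  ·
  (0,3): δ = 21.70°  ✓
  (0,4): δ = 96.99°  ·
  (1,2): δ = 147.66°  ·
  (1,3): δ = 40.98°  ✓
  (1,4): δ = 34.32°  ✓
  (2,3): δ = 73.32°  ·
  (2,4): δ = 1.98°  ✓
  (3,4): δ = 104.70°  ·
antipodal pairs: 4

count = 4; pairs: (0,3), (1,3), (1,4), (2,4)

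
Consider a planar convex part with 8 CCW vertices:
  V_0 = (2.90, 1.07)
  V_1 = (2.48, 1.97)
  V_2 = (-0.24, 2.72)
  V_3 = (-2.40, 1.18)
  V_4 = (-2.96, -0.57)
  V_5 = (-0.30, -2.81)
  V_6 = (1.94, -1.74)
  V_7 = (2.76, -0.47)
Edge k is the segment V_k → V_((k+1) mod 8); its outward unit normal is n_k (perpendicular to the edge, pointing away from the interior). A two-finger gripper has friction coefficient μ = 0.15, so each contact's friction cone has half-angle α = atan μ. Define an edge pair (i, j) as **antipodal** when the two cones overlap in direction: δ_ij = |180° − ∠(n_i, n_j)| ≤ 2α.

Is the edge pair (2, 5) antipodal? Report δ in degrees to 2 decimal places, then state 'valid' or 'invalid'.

δ = 9.95°, valid

α = atan 0.15 = 8.53°;  2α = 17.06°
edge 2: e_2 = (-2.16, -1.54);  n_2 = (-0.5805, +0.8142)
edge 5: e_5 = (+2.24, +1.07);  n_5 = (+0.4310, -0.9023)
∠(n_2, n_5) = 170.05°
δ = |180° − 170.05°| = 9.95°
9.95° ≤ 2α = 17.06°  →  valid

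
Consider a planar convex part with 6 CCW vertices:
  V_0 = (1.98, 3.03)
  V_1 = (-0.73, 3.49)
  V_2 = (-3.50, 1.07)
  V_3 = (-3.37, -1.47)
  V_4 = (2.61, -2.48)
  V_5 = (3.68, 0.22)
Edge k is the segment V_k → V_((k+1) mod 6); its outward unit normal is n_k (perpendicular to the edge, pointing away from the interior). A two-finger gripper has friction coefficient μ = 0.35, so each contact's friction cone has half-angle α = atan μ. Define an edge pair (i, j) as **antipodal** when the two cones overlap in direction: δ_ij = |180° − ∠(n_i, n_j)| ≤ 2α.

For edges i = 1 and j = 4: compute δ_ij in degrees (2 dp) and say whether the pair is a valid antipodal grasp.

α = atan 0.35 = 19.29°;  2α = 38.58°
edge 1: e_1 = (-2.77, -2.42);  n_1 = (-0.6579, +0.7531)
edge 4: e_4 = (+1.07, +2.70);  n_4 = (+0.9297, -0.3684)
∠(n_1, n_4) = 152.76°
δ = |180° − 152.76°| = 27.24°
27.24° ≤ 2α = 38.58°  →  valid

δ = 27.24°, valid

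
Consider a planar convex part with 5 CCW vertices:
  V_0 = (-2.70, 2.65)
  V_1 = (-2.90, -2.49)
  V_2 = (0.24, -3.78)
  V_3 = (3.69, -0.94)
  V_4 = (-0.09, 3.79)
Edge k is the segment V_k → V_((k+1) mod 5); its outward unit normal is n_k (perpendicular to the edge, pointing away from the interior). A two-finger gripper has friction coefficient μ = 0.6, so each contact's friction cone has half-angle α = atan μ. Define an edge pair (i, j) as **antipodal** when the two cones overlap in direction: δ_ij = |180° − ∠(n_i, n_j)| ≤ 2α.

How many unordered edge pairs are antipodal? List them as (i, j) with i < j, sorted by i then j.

α = atan 0.6 = 30.96°;  2α = 61.93°
n_0 = (-0.9992, +0.0389)
n_1 = (-0.3800, -0.9250)
n_2 = (+0.6356, -0.7721)
n_3 = (+0.7812, +0.6243)
n_4 = (-0.4003, +0.9164)
  (0,1): δ = 110.11°  ·
  (0,2): δ = 48.31°  ✓
  (0,3): δ = 40.86°  ✓
  (0,4): δ = 115.82°  ·
  (1,2): δ = 118.20°  ·
  (1,3): δ = 29.04°  ✓
  (1,4): δ = 45.93°  ✓
  (2,3): δ = 90.83°  ·
  (2,4): δ = 15.87°  ✓
  (3,4): δ = 105.04°  ·
antipodal pairs: 5

count = 5; pairs: (0,2), (0,3), (1,3), (1,4), (2,4)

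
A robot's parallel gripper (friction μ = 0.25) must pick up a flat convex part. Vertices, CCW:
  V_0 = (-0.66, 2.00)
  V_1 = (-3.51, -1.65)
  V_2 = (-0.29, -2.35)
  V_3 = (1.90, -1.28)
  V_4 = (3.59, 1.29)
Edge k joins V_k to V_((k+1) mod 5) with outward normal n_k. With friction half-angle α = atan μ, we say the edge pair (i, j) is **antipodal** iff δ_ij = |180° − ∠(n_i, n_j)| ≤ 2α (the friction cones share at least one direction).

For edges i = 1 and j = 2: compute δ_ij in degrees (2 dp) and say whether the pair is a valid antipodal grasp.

α = atan 0.25 = 14.04°;  2α = 28.07°
edge 1: e_1 = (+3.22, -0.70);  n_1 = (-0.2124, -0.9772)
edge 2: e_2 = (+2.19, +1.07);  n_2 = (+0.4390, -0.8985)
∠(n_1, n_2) = 38.30°
δ = |180° − 38.30°| = 141.70°
141.70° > 2α = 28.07°  →  invalid

δ = 141.70°, invalid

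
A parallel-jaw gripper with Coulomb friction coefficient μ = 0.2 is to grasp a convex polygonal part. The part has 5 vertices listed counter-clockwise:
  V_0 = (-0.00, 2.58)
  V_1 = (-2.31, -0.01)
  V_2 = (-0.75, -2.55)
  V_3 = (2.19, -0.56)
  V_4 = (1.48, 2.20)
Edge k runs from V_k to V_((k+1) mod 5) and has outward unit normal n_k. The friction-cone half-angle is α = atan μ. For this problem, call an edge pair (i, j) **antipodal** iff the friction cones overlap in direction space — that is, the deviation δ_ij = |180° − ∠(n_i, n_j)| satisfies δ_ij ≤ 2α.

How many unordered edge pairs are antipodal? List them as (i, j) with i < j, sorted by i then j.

count = 2; pairs: (0,2), (1,3)

α = atan 0.2 = 11.31°;  2α = 22.62°
n_0 = (-0.7463, +0.6656)
n_1 = (-0.8521, -0.5233)
n_2 = (+0.5605, -0.8281)
n_3 = (+0.9685, +0.2491)
n_4 = (+0.2487, +0.9686)
  (0,1): δ = 106.71°  ·
  (0,2): δ = 14.18°  ✓
  (0,3): δ = 56.16°  ·
  (0,4): δ = 117.33°  ·
  (1,2): δ = 87.46°  ·
  (1,3): δ = 17.13°  ✓
  (1,4): δ = 44.04°  ·
  (2,3): δ = 109.67°  ·
  (2,4): δ = 48.49°  ·
  (3,4): δ = 118.83°  ·
antipodal pairs: 2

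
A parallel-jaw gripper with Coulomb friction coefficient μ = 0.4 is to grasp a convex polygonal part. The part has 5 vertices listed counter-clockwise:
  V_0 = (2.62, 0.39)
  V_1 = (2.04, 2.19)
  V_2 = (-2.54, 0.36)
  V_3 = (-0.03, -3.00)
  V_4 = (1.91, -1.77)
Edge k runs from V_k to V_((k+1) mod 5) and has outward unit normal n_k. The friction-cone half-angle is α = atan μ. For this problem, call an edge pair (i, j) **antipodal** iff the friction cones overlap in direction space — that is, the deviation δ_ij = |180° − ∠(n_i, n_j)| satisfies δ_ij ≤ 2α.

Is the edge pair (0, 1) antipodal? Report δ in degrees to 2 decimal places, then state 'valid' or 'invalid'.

α = atan 0.4 = 21.80°;  2α = 43.60°
edge 0: e_0 = (-0.58, +1.80);  n_0 = (+0.9518, +0.3067)
edge 1: e_1 = (-4.58, -1.83);  n_1 = (-0.3710, +0.9286)
∠(n_0, n_1) = 93.92°
δ = |180° − 93.92°| = 86.08°
86.08° > 2α = 43.60°  →  invalid

δ = 86.08°, invalid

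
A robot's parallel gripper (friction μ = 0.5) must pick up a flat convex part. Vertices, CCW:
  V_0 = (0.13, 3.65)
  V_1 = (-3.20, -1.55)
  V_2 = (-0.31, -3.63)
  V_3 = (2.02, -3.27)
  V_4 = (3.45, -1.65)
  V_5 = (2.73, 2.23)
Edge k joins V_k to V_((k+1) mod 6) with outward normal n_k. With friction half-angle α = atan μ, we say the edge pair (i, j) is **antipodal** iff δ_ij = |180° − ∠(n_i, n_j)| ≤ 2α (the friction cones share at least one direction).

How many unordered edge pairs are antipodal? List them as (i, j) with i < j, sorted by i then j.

α = atan 0.5 = 26.57°;  2α = 53.13°
n_0 = (-0.8421, +0.5393)
n_1 = (-0.5842, -0.8116)
n_2 = (+0.1527, -0.9883)
n_3 = (+0.7497, -0.6618)
n_4 = (+0.9832, +0.1825)
n_5 = (+0.4793, +0.8776)
  (0,1): δ = 93.11°  ·
  (0,2): δ = 48.58°  ✓
  (0,3): δ = 8.80°  ✓
  (0,4): δ = 43.15°  ✓
  (0,5): δ = 93.99°  ·
  (1,2): δ = 135.47°  ·
  (1,3): δ = 95.69°  ·
  (1,4): δ = 43.74°  ✓
  (1,5): δ = 7.10°  ✓
  (2,3): δ = 140.22°  ·
  (2,4): δ = 88.27°  ·
  (2,5): δ = 37.42°  ✓
  (3,4): δ = 128.05°  ·
  (3,5): δ = 77.21°  ·
  (4,5): δ = 129.15°  ·
antipodal pairs: 6

count = 6; pairs: (0,2), (0,3), (0,4), (1,4), (1,5), (2,5)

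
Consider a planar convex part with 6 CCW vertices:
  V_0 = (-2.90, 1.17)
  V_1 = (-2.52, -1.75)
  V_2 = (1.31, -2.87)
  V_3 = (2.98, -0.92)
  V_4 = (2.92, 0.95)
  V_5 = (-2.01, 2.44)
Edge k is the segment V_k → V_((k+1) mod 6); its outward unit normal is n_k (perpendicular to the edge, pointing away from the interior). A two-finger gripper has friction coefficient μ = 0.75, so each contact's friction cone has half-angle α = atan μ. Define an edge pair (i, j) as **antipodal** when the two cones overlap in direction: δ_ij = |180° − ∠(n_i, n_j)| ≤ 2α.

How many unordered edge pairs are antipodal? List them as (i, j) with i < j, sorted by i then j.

count = 9; pairs: (0,2), (0,3), (0,4), (1,3), (1,4), (1,5), (2,4), (2,5), (3,5)

α = atan 0.75 = 36.87°;  2α = 73.74°
n_0 = (-0.9916, -0.1290)
n_1 = (-0.2807, -0.9598)
n_2 = (+0.7595, -0.6505)
n_3 = (+0.9995, +0.0321)
n_4 = (+0.2893, +0.9572)
n_5 = (-0.8189, +0.5739)
  (0,1): δ = 113.72°  ·
  (0,2): δ = 47.99°  ✓
  (0,3): δ = 5.58°  ✓
  (0,4): δ = 65.77°  ✓
  (0,5): δ = 137.56°  ·
  (1,2): δ = 114.28°  ·
  (1,3): δ = 71.86°  ✓
  (1,4): δ = 0.52°  ✓
  (1,5): δ = 71.28°  ✓
  (2,3): δ = 137.59°  ·
  (2,4): δ = 66.24°  ✓
  (2,5): δ = 5.55°  ✓
  (3,4): δ = 108.65°  ·
  (3,5): δ = 36.86°  ✓
  (4,5): δ = 108.21°  ·
antipodal pairs: 9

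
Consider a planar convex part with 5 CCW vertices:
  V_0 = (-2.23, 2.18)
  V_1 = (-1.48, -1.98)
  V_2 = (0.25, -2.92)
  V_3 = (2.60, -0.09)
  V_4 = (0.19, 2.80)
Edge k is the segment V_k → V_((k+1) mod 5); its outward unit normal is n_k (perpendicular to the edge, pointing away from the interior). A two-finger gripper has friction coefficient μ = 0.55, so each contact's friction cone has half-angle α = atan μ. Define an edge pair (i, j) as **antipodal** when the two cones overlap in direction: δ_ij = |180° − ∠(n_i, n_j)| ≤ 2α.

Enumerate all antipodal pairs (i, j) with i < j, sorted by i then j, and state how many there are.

count = 5; pairs: (0,2), (0,3), (1,3), (1,4), (2,4)

α = atan 0.55 = 28.81°;  2α = 57.62°
n_0 = (-0.9841, -0.1774)
n_1 = (-0.4774, -0.8787)
n_2 = (+0.7693, -0.6388)
n_3 = (+0.7680, +0.6404)
n_4 = (-0.2482, +0.9687)
  (0,1): δ = 128.74°  ·
  (0,2): δ = 49.93°  ✓
  (0,3): δ = 29.61°  ✓
  (0,4): δ = 94.15°  ·
  (1,2): δ = 101.19°  ·
  (1,3): δ = 21.66°  ✓
  (1,4): δ = 42.89°  ✓
  (2,3): δ = 100.47°  ·
  (2,4): δ = 35.92°  ✓
  (3,4): δ = 115.46°  ·
antipodal pairs: 5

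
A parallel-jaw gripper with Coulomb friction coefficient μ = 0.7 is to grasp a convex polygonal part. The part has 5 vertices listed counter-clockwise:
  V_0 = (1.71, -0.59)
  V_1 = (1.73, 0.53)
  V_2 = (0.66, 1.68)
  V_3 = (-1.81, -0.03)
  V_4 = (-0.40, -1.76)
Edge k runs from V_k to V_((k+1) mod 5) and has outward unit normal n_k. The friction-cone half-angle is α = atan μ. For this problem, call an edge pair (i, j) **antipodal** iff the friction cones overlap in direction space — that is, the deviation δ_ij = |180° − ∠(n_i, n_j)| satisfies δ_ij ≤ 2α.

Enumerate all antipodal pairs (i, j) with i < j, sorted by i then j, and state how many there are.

count = 4; pairs: (0,2), (0,3), (1,3), (2,4)

α = atan 0.7 = 34.99°;  2α = 69.98°
n_0 = (+0.9998, -0.0179)
n_1 = (+0.7321, +0.6812)
n_2 = (-0.5692, +0.8222)
n_3 = (-0.7752, -0.6318)
n_4 = (+0.4849, -0.8745)
  (0,1): δ = 136.04°  ·
  (0,2): δ = 54.28°  ✓
  (0,3): δ = 40.20°  ✓
  (0,4): δ = 120.03°  ·
  (1,2): δ = 98.24°  ·
  (1,3): δ = 3.76°  ✓
  (1,4): δ = 76.07°  ·
  (2,3): δ = 85.51°  ·
  (2,4): δ = 5.69°  ✓
  (3,4): δ = 100.17°  ·
antipodal pairs: 4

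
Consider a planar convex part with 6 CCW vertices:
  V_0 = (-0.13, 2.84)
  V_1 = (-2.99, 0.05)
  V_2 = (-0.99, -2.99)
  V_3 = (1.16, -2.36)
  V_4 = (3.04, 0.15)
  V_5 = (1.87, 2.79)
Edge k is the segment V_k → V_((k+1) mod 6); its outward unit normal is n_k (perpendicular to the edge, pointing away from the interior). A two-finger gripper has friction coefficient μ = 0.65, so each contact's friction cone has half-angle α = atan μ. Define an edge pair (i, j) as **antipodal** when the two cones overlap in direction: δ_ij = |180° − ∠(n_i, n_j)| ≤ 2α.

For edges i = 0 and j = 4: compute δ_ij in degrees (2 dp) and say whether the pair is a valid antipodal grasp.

δ = 69.61°, invalid

α = atan 0.65 = 33.02°;  2α = 66.05°
edge 0: e_0 = (-2.86, -2.79);  n_0 = (-0.6983, +0.7158)
edge 4: e_4 = (-1.17, +2.64);  n_4 = (+0.9142, +0.4052)
∠(n_0, n_4) = 110.39°
δ = |180° − 110.39°| = 69.61°
69.61° > 2α = 66.05°  →  invalid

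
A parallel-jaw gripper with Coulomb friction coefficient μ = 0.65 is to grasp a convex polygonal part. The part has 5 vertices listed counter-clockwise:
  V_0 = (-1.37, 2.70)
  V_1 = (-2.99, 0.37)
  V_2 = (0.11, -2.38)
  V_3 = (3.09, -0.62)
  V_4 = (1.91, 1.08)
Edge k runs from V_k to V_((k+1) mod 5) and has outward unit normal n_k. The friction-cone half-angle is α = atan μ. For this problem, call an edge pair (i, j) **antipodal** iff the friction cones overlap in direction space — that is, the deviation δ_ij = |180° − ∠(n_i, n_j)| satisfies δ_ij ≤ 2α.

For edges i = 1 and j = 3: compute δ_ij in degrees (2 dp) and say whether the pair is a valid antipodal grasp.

δ = 13.66°, valid

α = atan 0.65 = 33.02°;  2α = 66.05°
edge 1: e_1 = (+3.10, -2.75);  n_1 = (-0.6636, -0.7481)
edge 3: e_3 = (-1.18, +1.70);  n_3 = (+0.8215, +0.5702)
∠(n_1, n_3) = 166.34°
δ = |180° − 166.34°| = 13.66°
13.66° ≤ 2α = 66.05°  →  valid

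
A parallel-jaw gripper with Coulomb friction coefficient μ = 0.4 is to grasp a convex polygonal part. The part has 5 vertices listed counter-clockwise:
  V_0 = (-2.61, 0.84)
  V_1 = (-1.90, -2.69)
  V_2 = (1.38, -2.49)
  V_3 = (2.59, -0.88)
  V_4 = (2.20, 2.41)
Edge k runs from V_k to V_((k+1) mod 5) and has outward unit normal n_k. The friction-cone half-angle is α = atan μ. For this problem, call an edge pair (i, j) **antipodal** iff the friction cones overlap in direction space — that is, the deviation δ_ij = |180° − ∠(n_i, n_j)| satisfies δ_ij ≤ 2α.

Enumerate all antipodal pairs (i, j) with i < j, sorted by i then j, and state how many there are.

count = 3; pairs: (0,3), (1,4), (2,4)

α = atan 0.4 = 21.80°;  2α = 43.60°
n_0 = (-0.9804, -0.1972)
n_1 = (+0.0609, -0.9981)
n_2 = (+0.7994, -0.6008)
n_3 = (+0.9930, +0.1177)
n_4 = (-0.3103, +0.9506)
  (0,1): δ = 97.88°  ·
  (0,2): δ = 48.30°  ·
  (0,3): δ = 4.61°  ✓
  (0,4): δ = 96.70°  ·
  (1,2): δ = 130.42°  ·
  (1,3): δ = 86.73°  ·
  (1,4): δ = 14.59°  ✓
  (2,3): δ = 136.31°  ·
  (2,4): δ = 35.00°  ✓
  (3,4): δ = 78.68°  ·
antipodal pairs: 3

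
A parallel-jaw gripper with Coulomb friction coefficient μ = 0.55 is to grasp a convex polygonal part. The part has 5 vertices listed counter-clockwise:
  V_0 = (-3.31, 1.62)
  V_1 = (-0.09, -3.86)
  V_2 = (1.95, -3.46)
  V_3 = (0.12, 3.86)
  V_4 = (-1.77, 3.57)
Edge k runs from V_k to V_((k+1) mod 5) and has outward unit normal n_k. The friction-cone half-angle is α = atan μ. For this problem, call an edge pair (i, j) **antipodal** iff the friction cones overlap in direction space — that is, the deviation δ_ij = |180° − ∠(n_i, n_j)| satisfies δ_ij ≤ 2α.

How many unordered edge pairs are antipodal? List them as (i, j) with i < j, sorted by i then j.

α = atan 0.55 = 28.81°;  2α = 57.62°
n_0 = (-0.8622, -0.5066)
n_1 = (+0.1924, -0.9813)
n_2 = (+0.9701, +0.2425)
n_3 = (-0.1517, +0.9884)
n_4 = (-0.7848, +0.6198)
  (0,1): δ = 109.34°  ·
  (0,2): δ = 16.40°  ✓
  (0,3): δ = 68.29°  ·
  (0,4): δ = 111.26°  ·
  (1,2): δ = 87.06°  ·
  (1,3): δ = 2.37°  ✓
  (1,4): δ = 40.61°  ✓
  (2,3): δ = 95.31°  ·
  (2,4): δ = 52.34°  ✓
  (3,4): δ = 137.02°  ·
antipodal pairs: 4

count = 4; pairs: (0,2), (1,3), (1,4), (2,4)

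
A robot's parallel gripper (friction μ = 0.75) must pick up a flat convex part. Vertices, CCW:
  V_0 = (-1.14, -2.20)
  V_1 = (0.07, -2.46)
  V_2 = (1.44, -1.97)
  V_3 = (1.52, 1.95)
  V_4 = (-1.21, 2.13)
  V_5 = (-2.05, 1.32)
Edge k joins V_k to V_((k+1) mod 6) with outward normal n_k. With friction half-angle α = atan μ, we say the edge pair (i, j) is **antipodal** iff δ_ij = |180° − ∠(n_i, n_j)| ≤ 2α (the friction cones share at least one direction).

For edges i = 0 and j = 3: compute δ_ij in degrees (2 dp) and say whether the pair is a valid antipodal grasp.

δ = 8.35°, valid

α = atan 0.75 = 36.87°;  2α = 73.74°
edge 0: e_0 = (+1.21, -0.26);  n_0 = (-0.2101, -0.9777)
edge 3: e_3 = (-2.73, +0.18);  n_3 = (+0.0658, +0.9978)
∠(n_0, n_3) = 171.65°
δ = |180° − 171.65°| = 8.35°
8.35° ≤ 2α = 73.74°  →  valid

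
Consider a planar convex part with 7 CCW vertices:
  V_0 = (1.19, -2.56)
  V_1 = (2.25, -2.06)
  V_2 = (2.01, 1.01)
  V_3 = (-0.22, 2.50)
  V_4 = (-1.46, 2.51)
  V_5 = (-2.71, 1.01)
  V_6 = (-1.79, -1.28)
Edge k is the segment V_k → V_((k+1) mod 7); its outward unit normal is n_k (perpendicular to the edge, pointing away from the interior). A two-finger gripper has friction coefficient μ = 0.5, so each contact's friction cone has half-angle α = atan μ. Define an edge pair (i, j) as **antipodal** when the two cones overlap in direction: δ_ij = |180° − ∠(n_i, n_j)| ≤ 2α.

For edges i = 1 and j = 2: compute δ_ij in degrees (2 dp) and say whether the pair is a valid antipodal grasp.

α = atan 0.5 = 26.57°;  2α = 53.13°
edge 1: e_1 = (-0.24, +3.07);  n_1 = (+0.9970, +0.0779)
edge 2: e_2 = (-2.23, +1.49);  n_2 = (+0.5556, +0.8315)
∠(n_1, n_2) = 51.78°
δ = |180° − 51.78°| = 128.22°
128.22° > 2α = 53.13°  →  invalid

δ = 128.22°, invalid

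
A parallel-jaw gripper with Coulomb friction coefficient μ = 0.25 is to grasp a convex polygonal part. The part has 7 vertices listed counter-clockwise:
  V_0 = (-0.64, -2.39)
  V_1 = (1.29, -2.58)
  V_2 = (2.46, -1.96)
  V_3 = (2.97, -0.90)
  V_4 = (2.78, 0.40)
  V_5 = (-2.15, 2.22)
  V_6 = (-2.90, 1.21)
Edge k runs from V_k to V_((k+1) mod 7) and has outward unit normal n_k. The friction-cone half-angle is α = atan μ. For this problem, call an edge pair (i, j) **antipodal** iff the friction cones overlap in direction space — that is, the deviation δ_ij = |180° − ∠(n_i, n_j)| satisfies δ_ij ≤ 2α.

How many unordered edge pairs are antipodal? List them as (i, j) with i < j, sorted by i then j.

α = atan 0.25 = 14.04°;  2α = 28.07°
n_0 = (-0.0980, -0.9952)
n_1 = (+0.4682, -0.8836)
n_2 = (+0.9011, -0.4336)
n_3 = (+0.9895, +0.1446)
n_4 = (+0.3463, +0.9381)
n_5 = (-0.8029, +0.5962)
n_6 = (-0.8469, -0.5317)
  (0,1): δ = 146.46°  ·
  (0,2): δ = 110.07°  ·
  (0,3): δ = 76.06°  ·
  (0,4): δ = 14.64°  ✓
  (0,5): δ = 59.03°  ·
  (0,6): δ = 127.74°  ·
  (1,2): δ = 143.61°  ·
  (1,3): δ = 109.60°  ·
  (1,4): δ = 48.18°  ·
  (1,5): δ = 25.48°  ✓
  (1,6): δ = 94.20°  ·
  (2,3): δ = 145.99°  ·
  (2,4): δ = 84.57°  ·
  (2,5): δ = 10.90°  ✓
  (2,6): δ = 57.81°  ·
  (3,4): δ = 118.58°  ·
  (3,5): δ = 44.91°  ·
  (3,6): δ = 23.80°  ✓
  (4,5): δ = 106.33°  ·
  (4,6): δ = 37.62°  ·
  (5,6): δ = 111.28°  ·
antipodal pairs: 4

count = 4; pairs: (0,4), (1,5), (2,5), (3,6)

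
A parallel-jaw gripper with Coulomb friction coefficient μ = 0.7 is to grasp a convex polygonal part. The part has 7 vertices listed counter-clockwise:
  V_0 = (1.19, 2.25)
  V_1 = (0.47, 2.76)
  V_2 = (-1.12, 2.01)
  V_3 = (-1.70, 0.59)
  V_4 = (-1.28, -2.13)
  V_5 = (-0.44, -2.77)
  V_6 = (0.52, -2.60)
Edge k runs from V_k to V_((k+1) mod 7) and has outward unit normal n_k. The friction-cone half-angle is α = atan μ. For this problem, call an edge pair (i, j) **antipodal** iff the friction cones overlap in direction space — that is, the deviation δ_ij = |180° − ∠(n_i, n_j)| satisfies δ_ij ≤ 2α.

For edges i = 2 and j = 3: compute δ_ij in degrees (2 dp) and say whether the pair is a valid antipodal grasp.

δ = 149.00°, invalid

α = atan 0.7 = 34.99°;  2α = 69.98°
edge 2: e_2 = (-0.58, -1.42);  n_2 = (-0.9258, +0.3781)
edge 3: e_3 = (+0.42, -2.72);  n_3 = (-0.9883, -0.1526)
∠(n_2, n_3) = 31.00°
δ = |180° − 31.00°| = 149.00°
149.00° > 2α = 69.98°  →  invalid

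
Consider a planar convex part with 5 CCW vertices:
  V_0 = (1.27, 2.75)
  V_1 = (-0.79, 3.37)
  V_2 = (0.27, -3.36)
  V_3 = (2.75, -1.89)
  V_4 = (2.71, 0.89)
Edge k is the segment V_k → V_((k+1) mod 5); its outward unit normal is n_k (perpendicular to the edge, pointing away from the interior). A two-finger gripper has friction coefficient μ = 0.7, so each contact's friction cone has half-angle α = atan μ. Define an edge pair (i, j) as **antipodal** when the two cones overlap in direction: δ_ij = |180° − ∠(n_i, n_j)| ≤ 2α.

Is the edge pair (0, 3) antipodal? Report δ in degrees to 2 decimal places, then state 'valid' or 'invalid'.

δ = 107.57°, invalid

α = atan 0.7 = 34.99°;  2α = 69.98°
edge 0: e_0 = (-2.06, +0.62);  n_0 = (+0.2882, +0.9576)
edge 3: e_3 = (-0.04, +2.78);  n_3 = (+0.9999, +0.0144)
∠(n_0, n_3) = 72.43°
δ = |180° − 72.43°| = 107.57°
107.57° > 2α = 69.98°  →  invalid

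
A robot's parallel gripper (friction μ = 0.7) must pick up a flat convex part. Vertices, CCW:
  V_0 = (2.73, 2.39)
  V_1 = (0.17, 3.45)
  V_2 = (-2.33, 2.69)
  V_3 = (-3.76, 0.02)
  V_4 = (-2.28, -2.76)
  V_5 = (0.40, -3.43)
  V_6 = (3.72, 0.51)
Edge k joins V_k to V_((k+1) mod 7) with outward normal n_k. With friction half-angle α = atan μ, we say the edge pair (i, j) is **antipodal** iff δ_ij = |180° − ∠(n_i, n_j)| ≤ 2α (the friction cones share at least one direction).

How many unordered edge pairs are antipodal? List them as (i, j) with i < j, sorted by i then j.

α = atan 0.7 = 34.99°;  2α = 69.98°
n_0 = (+0.3826, +0.9239)
n_1 = (-0.2909, +0.9568)
n_2 = (-0.8815, +0.4721)
n_3 = (-0.8827, -0.4699)
n_4 = (-0.2425, -0.9701)
n_5 = (+0.7647, -0.6444)
n_6 = (+0.8848, +0.4659)
  (0,1): δ = 140.60°  ·
  (0,2): δ = 95.68°  ·
  (0,3): δ = 39.48°  ✓
  (0,4): δ = 8.46°  ✓
  (0,5): δ = 72.37°  ·
  (0,6): δ = 140.26°  ·
  (1,2): δ = 135.08°  ·
  (1,3): δ = 78.88°  ·
  (1,4): δ = 30.95°  ✓
  (1,5): δ = 32.97°  ✓
  (1,6): δ = 100.86°  ·
  (2,3): δ = 123.80°  ·
  (2,4): δ = 75.86°  ·
  (2,5): δ = 11.95°  ✓
  (2,6): δ = 55.94°  ✓
  (3,4): δ = 132.07°  ·
  (3,5): δ = 68.15°  ✓
  (3,6): δ = 0.26°  ✓
  (4,5): δ = 116.08°  ·
  (4,6): δ = 48.19°  ✓
  (5,6): δ = 112.11°  ·
antipodal pairs: 9

count = 9; pairs: (0,3), (0,4), (1,4), (1,5), (2,5), (2,6), (3,5), (3,6), (4,6)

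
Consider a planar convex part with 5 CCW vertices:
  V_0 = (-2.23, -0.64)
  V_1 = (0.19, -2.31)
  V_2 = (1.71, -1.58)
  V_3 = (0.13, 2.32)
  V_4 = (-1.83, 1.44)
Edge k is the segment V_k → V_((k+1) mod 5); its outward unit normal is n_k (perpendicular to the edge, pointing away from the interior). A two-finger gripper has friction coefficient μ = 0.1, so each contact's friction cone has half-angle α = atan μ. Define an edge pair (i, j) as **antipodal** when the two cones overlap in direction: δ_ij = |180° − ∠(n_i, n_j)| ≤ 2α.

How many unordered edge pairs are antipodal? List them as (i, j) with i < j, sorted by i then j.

count = 1; pairs: (1,3)

α = atan 0.1 = 5.71°;  2α = 11.42°
n_0 = (-0.5680, -0.8230)
n_1 = (+0.4329, -0.9014)
n_2 = (+0.9268, +0.3755)
n_3 = (-0.4096, +0.9123)
n_4 = (-0.9820, +0.1888)
  (0,1): δ = 119.74°  ·
  (0,2): δ = 33.34°  ·
  (0,3): δ = 58.79°  ·
  (0,4): δ = 113.72°  ·
  (1,2): δ = 93.60°  ·
  (1,3): δ = 1.47°  ✓
  (1,4): δ = 53.46°  ·
  (2,3): δ = 87.88°  ·
  (2,4): δ = 32.94°  ·
  (3,4): δ = 125.06°  ·
antipodal pairs: 1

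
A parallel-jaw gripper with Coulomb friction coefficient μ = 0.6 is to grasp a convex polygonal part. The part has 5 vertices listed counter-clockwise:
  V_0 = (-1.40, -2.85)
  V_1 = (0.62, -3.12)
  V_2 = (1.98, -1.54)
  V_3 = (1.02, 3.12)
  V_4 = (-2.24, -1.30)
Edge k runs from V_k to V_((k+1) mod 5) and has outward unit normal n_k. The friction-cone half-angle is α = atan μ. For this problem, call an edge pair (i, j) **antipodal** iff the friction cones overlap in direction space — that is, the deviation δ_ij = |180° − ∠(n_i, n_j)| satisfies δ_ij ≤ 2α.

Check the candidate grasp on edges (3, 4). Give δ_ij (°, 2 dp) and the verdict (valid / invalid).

δ = 115.13°, invalid

α = atan 0.6 = 30.96°;  2α = 61.93°
edge 3: e_3 = (-3.26, -4.42);  n_3 = (-0.8048, +0.5936)
edge 4: e_4 = (+0.84, -1.55);  n_4 = (-0.8792, -0.4765)
∠(n_3, n_4) = 64.87°
δ = |180° − 64.87°| = 115.13°
115.13° > 2α = 61.93°  →  invalid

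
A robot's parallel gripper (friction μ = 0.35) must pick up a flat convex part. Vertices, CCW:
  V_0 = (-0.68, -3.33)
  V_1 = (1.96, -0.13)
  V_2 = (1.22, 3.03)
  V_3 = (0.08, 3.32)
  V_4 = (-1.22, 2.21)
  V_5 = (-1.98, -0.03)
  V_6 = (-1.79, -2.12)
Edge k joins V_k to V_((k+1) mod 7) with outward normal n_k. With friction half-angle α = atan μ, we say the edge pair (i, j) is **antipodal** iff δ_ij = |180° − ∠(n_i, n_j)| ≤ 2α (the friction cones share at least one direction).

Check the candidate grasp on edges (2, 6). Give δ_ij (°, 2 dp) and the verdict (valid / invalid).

α = atan 0.35 = 19.29°;  2α = 38.58°
edge 2: e_2 = (-1.14, +0.29);  n_2 = (+0.2465, +0.9691)
edge 6: e_6 = (+1.11, -1.21);  n_6 = (-0.7369, -0.6760)
∠(n_2, n_6) = 146.80°
δ = |180° − 146.80°| = 33.20°
33.20° ≤ 2α = 38.58°  →  valid

δ = 33.20°, valid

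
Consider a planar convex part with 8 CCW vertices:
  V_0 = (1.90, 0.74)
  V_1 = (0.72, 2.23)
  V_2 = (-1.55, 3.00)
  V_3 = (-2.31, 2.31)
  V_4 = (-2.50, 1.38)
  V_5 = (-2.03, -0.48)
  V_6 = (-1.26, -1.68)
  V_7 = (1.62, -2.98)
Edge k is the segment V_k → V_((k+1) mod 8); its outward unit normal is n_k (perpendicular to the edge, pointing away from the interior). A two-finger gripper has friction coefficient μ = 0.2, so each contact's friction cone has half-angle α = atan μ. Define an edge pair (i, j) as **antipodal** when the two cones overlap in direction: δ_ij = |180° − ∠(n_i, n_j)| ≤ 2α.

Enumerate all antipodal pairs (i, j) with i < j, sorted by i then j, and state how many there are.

α = atan 0.2 = 11.31°;  2α = 22.62°
n_0 = (+0.7839, +0.6208)
n_1 = (+0.3212, +0.9470)
n_2 = (-0.6722, +0.7404)
n_3 = (-0.9798, +0.2002)
n_4 = (-0.9695, -0.2450)
n_5 = (-0.8416, -0.5400)
n_6 = (-0.4114, -0.9114)
n_7 = (+0.9972, -0.0751)
  (0,1): δ = 147.11°  ·
  (0,2): δ = 86.14°  ·
  (0,3): δ = 49.92°  ·
  (0,4): δ = 24.20°  ·
  (0,5): δ = 5.69°  ✓
  (0,6): δ = 27.33°  ·
  (0,7): δ = 137.32°  ·
  (1,2): δ = 119.03°  ·
  (1,3): δ = 82.81°  ·
  (1,4): δ = 57.08°  ·
  (1,5): δ = 38.58°  ·
  (1,6): δ = 5.56°  ✓
  (1,7): δ = 104.43°  ·
  (2,3): δ = 143.78°  ·
  (2,4): δ = 118.06°  ·
  (2,5): δ = 99.55°  ·
  (2,6): δ = 66.53°  ·
  (2,7): δ = 43.46°  ·
  (3,4): δ = 154.27°  ·
  (3,5): δ = 135.77°  ·
  (3,6): δ = 102.75°  ·
  (3,7): δ = 7.24°  ✓
  (4,5): δ = 161.49°  ·
  (4,6): δ = 128.47°  ·
  (4,7): δ = 18.49°  ✓
  (5,6): δ = 146.98°  ·
  (5,7): δ = 36.99°  ·
  (6,7): δ = 70.01°  ·
antipodal pairs: 4

count = 4; pairs: (0,5), (1,6), (3,7), (4,7)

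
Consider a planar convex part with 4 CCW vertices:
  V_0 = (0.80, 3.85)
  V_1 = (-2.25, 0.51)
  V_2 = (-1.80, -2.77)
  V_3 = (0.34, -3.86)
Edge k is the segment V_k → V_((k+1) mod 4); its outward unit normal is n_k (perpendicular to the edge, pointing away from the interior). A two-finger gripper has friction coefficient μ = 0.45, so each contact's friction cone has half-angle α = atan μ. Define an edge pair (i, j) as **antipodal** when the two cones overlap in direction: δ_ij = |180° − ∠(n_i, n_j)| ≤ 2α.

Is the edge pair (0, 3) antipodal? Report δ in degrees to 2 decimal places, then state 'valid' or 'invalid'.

δ = 38.99°, valid

α = atan 0.45 = 24.23°;  2α = 48.46°
edge 0: e_0 = (-3.05, -3.34);  n_0 = (-0.7384, +0.6743)
edge 3: e_3 = (+0.46, +7.71);  n_3 = (+0.9982, -0.0596)
∠(n_0, n_3) = 141.01°
δ = |180° − 141.01°| = 38.99°
38.99° ≤ 2α = 48.46°  →  valid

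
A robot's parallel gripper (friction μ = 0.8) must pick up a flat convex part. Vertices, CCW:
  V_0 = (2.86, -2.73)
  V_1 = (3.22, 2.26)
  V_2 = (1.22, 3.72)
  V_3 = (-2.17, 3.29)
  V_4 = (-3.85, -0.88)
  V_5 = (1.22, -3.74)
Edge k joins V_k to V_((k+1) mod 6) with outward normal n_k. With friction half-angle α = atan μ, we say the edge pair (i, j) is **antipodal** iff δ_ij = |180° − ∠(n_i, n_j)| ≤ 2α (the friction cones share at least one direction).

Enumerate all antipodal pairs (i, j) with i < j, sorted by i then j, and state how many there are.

α = atan 0.8 = 38.66°;  2α = 77.32°
n_0 = (+0.9974, -0.0720)
n_1 = (+0.5896, +0.8077)
n_2 = (-0.1258, +0.9921)
n_3 = (-0.9276, +0.3737)
n_4 = (-0.4913, -0.8710)
n_5 = (+0.5244, -0.8515)
  (0,1): δ = 122.00°  ·
  (0,2): δ = 78.64°  ·
  (0,3): δ = 17.82°  ✓
  (0,4): δ = 64.70°  ✓
  (0,5): δ = 125.75°  ·
  (1,2): δ = 136.64°  ·
  (1,3): δ = 75.81°  ✓
  (1,4): δ = 6.70°  ✓
  (1,5): δ = 67.76°  ✓
  (2,3): δ = 119.17°  ·
  (2,4): δ = 36.66°  ✓
  (2,5): δ = 24.40°  ✓
  (3,4): δ = 97.48°  ·
  (3,5): δ = 36.43°  ✓
  (4,5): δ = 118.95°  ·
antipodal pairs: 8

count = 8; pairs: (0,3), (0,4), (1,3), (1,4), (1,5), (2,4), (2,5), (3,5)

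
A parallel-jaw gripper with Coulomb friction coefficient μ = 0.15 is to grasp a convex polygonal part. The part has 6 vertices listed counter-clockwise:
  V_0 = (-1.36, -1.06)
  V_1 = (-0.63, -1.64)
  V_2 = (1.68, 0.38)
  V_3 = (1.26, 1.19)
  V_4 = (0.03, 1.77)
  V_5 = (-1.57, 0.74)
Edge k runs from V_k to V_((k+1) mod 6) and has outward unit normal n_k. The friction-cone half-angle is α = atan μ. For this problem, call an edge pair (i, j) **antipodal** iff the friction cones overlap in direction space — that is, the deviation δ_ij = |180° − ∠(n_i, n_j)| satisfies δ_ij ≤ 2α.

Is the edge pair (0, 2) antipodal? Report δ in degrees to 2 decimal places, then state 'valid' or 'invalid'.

α = atan 0.15 = 8.53°;  2α = 17.06°
edge 0: e_0 = (+0.73, -0.58);  n_0 = (-0.6221, -0.7830)
edge 2: e_2 = (-0.42, +0.81);  n_2 = (+0.8878, +0.4603)
∠(n_0, n_2) = 155.88°
δ = |180° − 155.88°| = 24.12°
24.12° > 2α = 17.06°  →  invalid

δ = 24.12°, invalid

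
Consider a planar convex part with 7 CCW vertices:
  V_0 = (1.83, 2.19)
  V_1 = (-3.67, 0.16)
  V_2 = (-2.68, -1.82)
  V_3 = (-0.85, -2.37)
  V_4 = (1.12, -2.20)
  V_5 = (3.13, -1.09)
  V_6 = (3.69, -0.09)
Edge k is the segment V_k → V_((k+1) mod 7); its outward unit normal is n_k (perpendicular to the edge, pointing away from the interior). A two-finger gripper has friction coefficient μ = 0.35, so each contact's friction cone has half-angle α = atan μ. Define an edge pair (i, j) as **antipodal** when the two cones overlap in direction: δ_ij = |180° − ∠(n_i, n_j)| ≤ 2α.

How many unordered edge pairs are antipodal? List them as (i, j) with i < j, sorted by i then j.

α = atan 0.35 = 19.29°;  2α = 38.58°
n_0 = (-0.3463, +0.9381)
n_1 = (-0.8944, -0.4472)
n_2 = (-0.2878, -0.9577)
n_3 = (+0.0860, -0.9963)
n_4 = (+0.4834, -0.8754)
n_5 = (+0.8725, -0.4886)
n_6 = (+0.7749, +0.6321)
  (0,1): δ = 83.69°  ·
  (0,2): δ = 36.99°  ✓
  (0,3): δ = 15.33°  ✓
  (0,4): δ = 8.65°  ✓
  (0,5): δ = 40.49°  ·
  (0,6): δ = 108.95°  ·
  (1,2): δ = 133.29°  ·
  (1,3): δ = 111.63°  ·
  (1,4): δ = 87.66°  ·
  (1,5): δ = 55.81°  ·
  (1,6): δ = 12.64°  ✓
  (2,3): δ = 158.34°  ·
  (2,4): δ = 134.36°  ·
  (2,5): δ = 102.52°  ·
  (2,6): δ = 34.06°  ✓
  (3,4): δ = 156.02°  ·
  (3,5): δ = 124.18°  ·
  (3,6): δ = 55.72°  ·
  (4,5): δ = 148.16°  ·
  (4,6): δ = 79.70°  ·
  (5,6): δ = 111.54°  ·
antipodal pairs: 5

count = 5; pairs: (0,2), (0,3), (0,4), (1,6), (2,6)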